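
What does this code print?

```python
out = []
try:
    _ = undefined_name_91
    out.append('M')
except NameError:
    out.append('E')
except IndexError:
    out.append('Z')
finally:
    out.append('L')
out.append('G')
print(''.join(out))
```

Execution trace: 'E' (except NameError) → 'L' (finally) → 'G' (after the try/except). Output: ELG

Answer: ELG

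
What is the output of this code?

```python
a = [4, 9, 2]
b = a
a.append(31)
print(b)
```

Key concept: basic list aliasing.
Step by step:
`a = [4, 9, 2]` → a = [4, 9, 2]
`b = a` → b = [4, 9, 2] (same object as a)
`a.append(31)` → a = [4, 9, 2, 31] (same object as b); b = [4, 9, 2, 31] (same object as a)
`print(b)` → prints [4, 9, 2, 31]

Answer: [4, 9, 2, 31]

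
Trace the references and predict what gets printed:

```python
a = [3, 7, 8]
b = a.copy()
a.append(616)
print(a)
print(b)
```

Key concept: list.copy() creates independent copy.
Step by step:
`a = [3, 7, 8]` → a = [3, 7, 8]
`b = a.copy()` → b = [3, 7, 8]
`a.append(616)` → a = [3, 7, 8, 616]
`print(a)` → prints [3, 7, 8, 616]
`print(b)` → prints [3, 7, 8]

Answer:
[3, 7, 8, 616]
[3, 7, 8]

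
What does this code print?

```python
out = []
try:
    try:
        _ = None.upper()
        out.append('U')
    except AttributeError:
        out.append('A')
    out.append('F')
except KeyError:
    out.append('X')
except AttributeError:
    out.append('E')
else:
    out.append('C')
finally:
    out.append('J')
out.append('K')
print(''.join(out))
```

Execution trace: 'A' (inner except AttributeError) → 'F' (try body, no exception) → 'C' (else) → 'J' (finally) → 'K' (after the try/except). Output: AFCJK

Answer: AFCJK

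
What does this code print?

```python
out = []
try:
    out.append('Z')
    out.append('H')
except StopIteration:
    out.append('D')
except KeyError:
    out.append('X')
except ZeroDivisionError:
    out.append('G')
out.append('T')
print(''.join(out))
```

Execution trace: 'Z' (try body) → 'H' (try body, no exception) → 'T' (after the try/except). Output: ZHT

Answer: ZHT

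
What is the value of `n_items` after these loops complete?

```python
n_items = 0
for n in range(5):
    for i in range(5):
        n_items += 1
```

5 * 5 = 25
`n_items` takes the values: 0 → 1 → 2 → 3 → 4 → 5 → 6 → 7 → 8 → 9 → 10 → 11 → 12 → 13 → 14 → 15 → 16 → 17 → 18 → 19 → 20 → 21 → 22 → 23 → 24 → 25

Answer: 25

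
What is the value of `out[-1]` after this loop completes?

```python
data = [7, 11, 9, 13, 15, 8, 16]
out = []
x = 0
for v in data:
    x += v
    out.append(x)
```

Cumulative sum ends at 79
`out` takes the values: [] → [7] → [7, 18] → [7, 18, 27] → [7, 18, 27, 40] → [7, 18, 27, 40, 55] → [7, 18, 27, 40, 55, 63] → [7, 18, 27, 40, 55, 63, 79]
So `out[-1]` = 79

Answer: 79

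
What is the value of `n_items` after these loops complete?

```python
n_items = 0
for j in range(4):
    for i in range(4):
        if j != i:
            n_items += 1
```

4² - 4 (exclude diagonal)
`n_items` takes the values: 0 → 1 → 2 → 3 → 4 → 5 → 6 → 7 → 8 → 9 → 10 → 11 → 12

Answer: 12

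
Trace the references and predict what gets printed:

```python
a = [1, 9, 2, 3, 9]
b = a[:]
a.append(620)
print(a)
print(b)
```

Key concept: slice [:] creates copy.
Step by step:
`a = [1, 9, 2, 3, 9]` → a = [1, 9, 2, 3, 9]
`b = a[:]` → b = [1, 9, 2, 3, 9]
`a.append(620)` → a = [1, 9, 2, 3, 9, 620]
`print(a)` → prints [1, 9, 2, 3, 9, 620]
`print(b)` → prints [1, 9, 2, 3, 9]

Answer:
[1, 9, 2, 3, 9, 620]
[1, 9, 2, 3, 9]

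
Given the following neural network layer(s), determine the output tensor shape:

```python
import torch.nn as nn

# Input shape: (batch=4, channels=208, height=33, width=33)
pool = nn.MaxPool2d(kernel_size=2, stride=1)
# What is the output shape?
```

Input: (4, 208, 33, 33) -> Output: (4, 208, 32, 32)

Answer: (4, 208, 32, 32)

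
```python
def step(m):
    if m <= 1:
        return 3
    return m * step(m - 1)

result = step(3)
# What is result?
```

step(3) = 3 * 2 * 3 = 18

Answer: 18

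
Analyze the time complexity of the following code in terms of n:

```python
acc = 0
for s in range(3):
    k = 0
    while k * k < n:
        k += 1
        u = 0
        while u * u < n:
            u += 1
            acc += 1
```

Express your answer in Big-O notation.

Each loop level contributes: 1 × √n × √n. Multiplying the contributions gives O(n).

Answer: O(n)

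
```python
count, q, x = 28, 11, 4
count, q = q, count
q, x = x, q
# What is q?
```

Trace:
`count, q, x = 28, 11, 4` → count = 28; q = 11; x = 4
`count, q = q, count` → count = 11; q = 28
`q, x = x, q` → q = 4; x = 28
So q = 4

Answer: 4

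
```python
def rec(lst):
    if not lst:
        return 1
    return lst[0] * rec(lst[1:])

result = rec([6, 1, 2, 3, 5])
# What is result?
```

Product over [6, 1, 2, 3, 5] = 6 * 1 * 2 * 3 * 5 = 180

Answer: 180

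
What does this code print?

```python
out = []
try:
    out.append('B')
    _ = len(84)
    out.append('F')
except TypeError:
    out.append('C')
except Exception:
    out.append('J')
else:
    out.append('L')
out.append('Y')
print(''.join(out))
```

Execution trace: 'B' (try body) → 'C' (except TypeError) → 'Y' (after the try/except). Output: BCY

Answer: BCY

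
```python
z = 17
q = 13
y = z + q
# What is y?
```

Trace:
`z = 17` → z = 17
`q = 13` → q = 13
`y = z + q` → y = 30
So y = 30

Answer: 30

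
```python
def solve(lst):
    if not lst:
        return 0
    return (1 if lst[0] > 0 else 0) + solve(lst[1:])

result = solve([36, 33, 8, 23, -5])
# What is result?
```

Count of positive elements in [36, 33, 8, 23, -5] = 4

Answer: 4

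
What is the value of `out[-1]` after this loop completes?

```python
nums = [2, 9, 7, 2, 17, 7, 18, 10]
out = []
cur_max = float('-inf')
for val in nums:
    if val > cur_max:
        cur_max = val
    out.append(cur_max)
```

Running max ends at 18
`out` takes the values: [] → [2] → [2, 9] → [2, 9, 9] → [2, 9, 9, 9] → [2, 9, 9, 9, 17] → [2, 9, 9, 9, 17, 17] → [2, 9, 9, 9, 17, 17, 18] → [2, 9, 9, 9, 17, 17, 18, 18]
So `out[-1]` = 18

Answer: 18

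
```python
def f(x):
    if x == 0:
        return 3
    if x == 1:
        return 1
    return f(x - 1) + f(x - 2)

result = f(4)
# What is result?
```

Build up from base cases: f(0)=3, f(1)=1, f(2)=4, f(3)=5, f(4)=9

Answer: 9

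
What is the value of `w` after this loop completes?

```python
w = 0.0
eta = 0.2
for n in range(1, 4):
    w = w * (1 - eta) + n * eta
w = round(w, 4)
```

Moving average with lr=0.2
`w` takes the values: 0.0 → 0.2 → 0.56 → 1.048

Answer: 1.048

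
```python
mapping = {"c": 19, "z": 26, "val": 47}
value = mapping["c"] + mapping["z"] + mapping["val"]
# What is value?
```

Trace:
`mapping = {"c": 19, "z": 26, "val": 47}` → mapping = {'c': 19, 'z': 26, 'val': 47}
`value = mapping["c"] + mapping["z"] + mapping["val"]` → value = 92
So value = 92

Answer: 92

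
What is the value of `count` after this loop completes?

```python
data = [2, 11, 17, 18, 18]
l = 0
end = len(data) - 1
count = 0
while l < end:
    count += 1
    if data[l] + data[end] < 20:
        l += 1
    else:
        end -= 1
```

Steps to find pair summing to 20
`count` takes the values: 0 → 1 → 2 → 3 → 4

Answer: 4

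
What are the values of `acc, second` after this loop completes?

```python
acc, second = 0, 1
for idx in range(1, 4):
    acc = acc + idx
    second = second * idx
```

Sum and factorial of 1 to 3
`acc, second` takes the values: (0, 1) → (1, 1) → (3, 1) → (3, 2) → (6, 2) → (6, 6)

Answer: 6, 6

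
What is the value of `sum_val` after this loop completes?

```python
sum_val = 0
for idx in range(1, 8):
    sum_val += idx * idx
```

Sum of squares 1² to 7² = 140
`sum_val` takes the values: 0 → 1 → 5 → 14 → 30 → 55 → 91 → 140

Answer: 140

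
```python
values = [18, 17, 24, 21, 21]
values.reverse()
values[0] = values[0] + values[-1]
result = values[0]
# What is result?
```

Trace:
`values = [18, 17, 24, 21, 21]` → values = [18, 17, 24, 21, 21]
`values.reverse()` → values = [21, 21, 24, 17, 18]
`values[0] = values[0] + values[-1]` → values = [39, 21, 24, 17, 18]
`result = values[0]` → result = 39
So result = 39

Answer: 39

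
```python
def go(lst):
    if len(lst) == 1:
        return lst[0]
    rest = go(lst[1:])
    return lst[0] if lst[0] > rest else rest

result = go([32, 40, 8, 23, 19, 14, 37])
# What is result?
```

Recursive max over [32, 40, 8, 23, 19, 14, 37] = 40

Answer: 40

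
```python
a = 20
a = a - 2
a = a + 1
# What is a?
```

Trace:
`a = 20` → a = 20
`a = a - 2` → a = 18
`a = a + 1` → a = 19
So a = 19

Answer: 19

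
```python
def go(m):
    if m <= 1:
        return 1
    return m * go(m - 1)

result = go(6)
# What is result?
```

go(6) = 6 * 5 * 4 * 3 * 2 * 1 = 720

Answer: 720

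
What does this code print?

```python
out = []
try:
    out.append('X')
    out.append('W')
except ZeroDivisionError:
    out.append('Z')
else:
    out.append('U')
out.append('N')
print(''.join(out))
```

Execution trace: 'X' (try body) → 'W' (try body, no exception) → 'U' (else) → 'N' (after the try/except). Output: XWUN

Answer: XWUN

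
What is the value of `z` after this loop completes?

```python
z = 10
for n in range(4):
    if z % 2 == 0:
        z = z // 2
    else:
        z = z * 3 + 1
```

Collatz-style transformation from 10
`z` takes the values: 10 → 5 → 16 → 8 → 4

Answer: 4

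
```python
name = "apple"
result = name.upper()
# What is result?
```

Trace:
`name = "apple"` → name = 'apple'
`result = name.upper()` → result = 'APPLE'
So result = 'APPLE'

Answer: 'APPLE'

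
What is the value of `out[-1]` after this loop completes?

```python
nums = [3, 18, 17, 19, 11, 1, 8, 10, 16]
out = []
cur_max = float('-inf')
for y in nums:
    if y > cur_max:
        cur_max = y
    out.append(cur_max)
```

Running max ends at 19
`out` takes the values: [] → [3] → [3, 18] → [3, 18, 18] → [3, 18, 18, 19] → [3, 18, 18, 19, 19] → [3, 18, 18, 19, 19, 19] → [3, 18, 18, 19, 19, 19, 19] → [3, 18, 18, 19, 19, 19, 19, 19] → [3, 18, 18, 19, 19, 19, 19, 19, 19]
So `out[-1]` = 19

Answer: 19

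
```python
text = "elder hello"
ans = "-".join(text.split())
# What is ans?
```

Trace:
`text = "elder hello"` → text = 'elder hello'
`ans = "-".join(text.split())` → ans = 'elder-hello'
So ans = 'elder-hello'

Answer: 'elder-hello'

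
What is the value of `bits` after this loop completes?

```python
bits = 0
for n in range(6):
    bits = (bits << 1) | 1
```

Build 6 consecutive 1-bits: 0b111111
`bits` takes the values: 0 → 1 → 3 → 7 → 15 → 31 → 63

Answer: 63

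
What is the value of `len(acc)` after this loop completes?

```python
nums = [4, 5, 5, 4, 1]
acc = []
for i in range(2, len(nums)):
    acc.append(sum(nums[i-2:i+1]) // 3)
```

Number of 3-element averages
`acc` takes the values: [] → [4] → [4, 4] → [4, 4, 3]
So `len(acc)` = 3

Answer: 3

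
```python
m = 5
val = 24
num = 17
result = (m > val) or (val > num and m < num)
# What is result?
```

Trace:
`m = 5` → m = 5
`val = 24` → val = 24
`num = 17` → num = 17
`result = (m > val) or (val > num and m < num)` → result = True
So result = True

Answer: True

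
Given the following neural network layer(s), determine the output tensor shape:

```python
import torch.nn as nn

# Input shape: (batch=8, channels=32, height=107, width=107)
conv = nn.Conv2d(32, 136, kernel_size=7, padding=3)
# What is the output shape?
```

Input: (8, 32, 107, 107) -> Output: (8, 136, 107, 107)

Answer: (8, 136, 107, 107)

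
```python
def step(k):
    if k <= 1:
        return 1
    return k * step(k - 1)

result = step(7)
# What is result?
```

step(7) = 7 * 6 * 5 * 4 * 3 * 2 * 1 = 5040

Answer: 5040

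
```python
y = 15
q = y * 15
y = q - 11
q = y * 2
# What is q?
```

Trace:
`y = 15` → y = 15
`q = y * 15` → q = 225
`y = q - 11` → y = 214
`q = y * 2` → q = 428
So q = 428

Answer: 428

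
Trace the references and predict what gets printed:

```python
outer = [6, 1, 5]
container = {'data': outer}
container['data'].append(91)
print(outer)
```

Key concept: dict holds reference to list.
Step by step:
`outer = [6, 1, 5]` → outer = [6, 1, 5]
`container = {'data': outer}` → container = {'data': [6, 1, 5]}
`container['data'].append(91)` → outer = [6, 1, 5, 91]; container = {'data': [6, 1, 5, 91]}
`print(outer)` → prints [6, 1, 5, 91]

Answer: [6, 1, 5, 91]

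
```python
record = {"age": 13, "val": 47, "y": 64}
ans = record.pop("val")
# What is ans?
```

Trace:
`record = {"age": 13, "val": 47, "y": 64}` → record = {'age': 13, 'val': 47, 'y': 64}
`ans = record.pop("val")` → record = {'age': 13, 'y': 64}; ans = 47
So ans = 47

Answer: 47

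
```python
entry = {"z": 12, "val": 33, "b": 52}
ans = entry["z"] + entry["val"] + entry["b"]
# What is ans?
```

Trace:
`entry = {"z": 12, "val": 33, "b": 52}` → entry = {'z': 12, 'val': 33, 'b': 52}
`ans = entry["z"] + entry["val"] + entry["b"]` → ans = 97
So ans = 97

Answer: 97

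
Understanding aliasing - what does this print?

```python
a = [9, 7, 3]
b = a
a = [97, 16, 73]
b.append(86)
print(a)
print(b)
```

Key concept: rebinding vs mutation: a is rebound to a new list, b still points at the original.
Step by step:
`a = [9, 7, 3]` → a = [9, 7, 3]
`b = a` → b = [9, 7, 3] (same object as a)
`a = [97, 16, 73]` → a = [97, 16, 73]
`b.append(86)` → b = [9, 7, 3, 86]
`print(a)` → prints [97, 16, 73]
`print(b)` → prints [9, 7, 3, 86]

Answer:
[97, 16, 73]
[9, 7, 3, 86]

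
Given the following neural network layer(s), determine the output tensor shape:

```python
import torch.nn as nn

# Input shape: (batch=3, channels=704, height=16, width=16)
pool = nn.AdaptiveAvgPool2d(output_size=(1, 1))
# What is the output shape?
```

Input: (3, 704, 16, 16) -> Output: (3, 704, 1, 1)

Answer: (3, 704, 1, 1)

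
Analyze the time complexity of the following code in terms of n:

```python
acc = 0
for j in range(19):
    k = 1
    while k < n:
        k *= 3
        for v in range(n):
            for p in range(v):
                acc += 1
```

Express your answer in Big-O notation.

Each loop level contributes: 1 × log n × n × n. Multiplying the contributions gives O(n^2 log n).

Answer: O(n^2 log n)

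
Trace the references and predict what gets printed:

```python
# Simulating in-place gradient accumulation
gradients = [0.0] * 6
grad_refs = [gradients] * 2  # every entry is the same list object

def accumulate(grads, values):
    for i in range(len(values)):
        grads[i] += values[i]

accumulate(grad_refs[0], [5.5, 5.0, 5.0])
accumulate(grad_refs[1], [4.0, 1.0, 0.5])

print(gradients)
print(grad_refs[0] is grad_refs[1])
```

Key concept: gradient accumulation aliasing.
Step by step:
`gradients = [0.0] * 6` → gradients = [0.0, 0.0, 0.0, 0.0, 0.0, 0.0]
`grad_refs = [gradients] * 2` → grad_refs = [[0.0, 0.0, 0.0, 0.0, 0.0, 0.0], [0.0, 0.0, 0.0, 0.0, 0.0, 0.0]]
`accumulate(grad_refs[0], [5.5, 5.0, 5.0])` → gradients = [5.5, 5.0, 5.0, 0.0, 0.0, 0.0]; grad_refs = [[5.5, 5.0, 5.0, 0.0, 0.0, 0.0], [5.5, 5.0, 5.0, 0.0, 0.0, 0.0]]
`accumulate(grad_refs[1], [4.0, 1.0, 0.5])` → gradients = [9.5, 6.0, 5.5, 0.0, 0.0, 0.0]; grad_refs = [[9.5, 6.0, 5.5, 0.0, 0.0, 0.0], [9.5, 6.0, 5.5, 0.0, 0.0, 0.0]]
`print(gradients)` → prints [9.5, 6.0, 5.5, 0.0, 0.0, 0.0]
`print(grad_refs[0] is grad_refs[1])` → prints True

Answer:
[9.5, 6.0, 5.5, 0.0, 0.0, 0.0]
True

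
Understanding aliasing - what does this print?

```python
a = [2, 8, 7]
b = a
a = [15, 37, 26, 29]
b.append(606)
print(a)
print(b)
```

Key concept: rebinding vs mutation: a is rebound to a new list, b still points at the original.
Step by step:
`a = [2, 8, 7]` → a = [2, 8, 7]
`b = a` → b = [2, 8, 7] (same object as a)
`a = [15, 37, 26, 29]` → a = [15, 37, 26, 29]
`b.append(606)` → b = [2, 8, 7, 606]
`print(a)` → prints [15, 37, 26, 29]
`print(b)` → prints [2, 8, 7, 606]

Answer:
[15, 37, 26, 29]
[2, 8, 7, 606]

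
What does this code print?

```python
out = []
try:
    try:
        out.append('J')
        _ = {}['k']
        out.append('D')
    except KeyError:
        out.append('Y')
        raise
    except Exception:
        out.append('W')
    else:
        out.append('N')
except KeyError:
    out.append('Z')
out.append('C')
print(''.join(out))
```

Execution trace: 'J' (try body) → 'Y' (except KeyError) → 'Z' (outer except KeyError) → 'C' (after the try/except). Output: JYZC

Answer: JYZC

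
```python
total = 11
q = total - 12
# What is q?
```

Trace:
`total = 11` → total = 11
`q = total - 12` → q = -1
So q = -1

Answer: -1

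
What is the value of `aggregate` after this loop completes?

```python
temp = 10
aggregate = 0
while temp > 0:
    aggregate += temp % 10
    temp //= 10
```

Sum digits of 10
`aggregate` takes the values: 0 → 1

Answer: 1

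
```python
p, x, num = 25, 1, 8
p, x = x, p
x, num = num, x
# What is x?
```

Trace:
`p, x, num = 25, 1, 8` → p = 25; x = 1; num = 8
`p, x = x, p` → p = 1; x = 25
`x, num = num, x` → x = 8; num = 25
So x = 8

Answer: 8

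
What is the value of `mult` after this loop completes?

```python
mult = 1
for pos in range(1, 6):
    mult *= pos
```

5! = 120
`mult` takes the values: 1 → 2 → 6 → 24 → 120

Answer: 120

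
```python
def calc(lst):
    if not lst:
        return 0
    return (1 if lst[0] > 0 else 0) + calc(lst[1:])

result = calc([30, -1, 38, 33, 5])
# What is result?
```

Count of positive elements in [30, -1, 38, 33, 5] = 4

Answer: 4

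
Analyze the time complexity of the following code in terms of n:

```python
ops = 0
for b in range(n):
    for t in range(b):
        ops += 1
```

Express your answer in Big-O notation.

Each loop level contributes: n × n. Multiplying the contributions gives O(n^2).

Answer: O(n^2)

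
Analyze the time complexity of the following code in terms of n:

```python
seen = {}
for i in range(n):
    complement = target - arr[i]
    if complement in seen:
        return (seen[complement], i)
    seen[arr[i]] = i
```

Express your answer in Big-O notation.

This is Two sum with hash map. Time complexity: O(n).

Answer: O(n)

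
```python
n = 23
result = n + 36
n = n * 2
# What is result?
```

Trace:
`n = 23` → n = 23
`result = n + 36` → result = 59
`n = n * 2` → n = 46
So result = 59

Answer: 59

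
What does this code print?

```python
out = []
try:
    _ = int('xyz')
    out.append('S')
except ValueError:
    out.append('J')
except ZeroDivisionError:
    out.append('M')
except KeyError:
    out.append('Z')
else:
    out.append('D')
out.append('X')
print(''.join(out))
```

Execution trace: 'J' (except ValueError) → 'X' (after the try/except). Output: JX

Answer: JX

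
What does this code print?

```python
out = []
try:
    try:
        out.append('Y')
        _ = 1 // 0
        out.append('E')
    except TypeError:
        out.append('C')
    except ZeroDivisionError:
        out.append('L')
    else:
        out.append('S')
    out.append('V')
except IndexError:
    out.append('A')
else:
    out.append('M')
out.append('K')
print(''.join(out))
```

Execution trace: 'Y' (inner try body) → 'L' (inner except ZeroDivisionError) → 'V' (try body, no exception) → 'M' (else) → 'K' (after the try/except). Output: YLVMK

Answer: YLVMK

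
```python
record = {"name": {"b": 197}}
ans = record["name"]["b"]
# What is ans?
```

Trace:
`record = {"name": {"b": 197}}` → record = {'name': {'b': 197}}
`ans = record["name"]["b"]` → ans = 197
So ans = 197

Answer: 197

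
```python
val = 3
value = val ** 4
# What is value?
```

Trace:
`val = 3` → val = 3
`value = val ** 4` → value = 81
So value = 81

Answer: 81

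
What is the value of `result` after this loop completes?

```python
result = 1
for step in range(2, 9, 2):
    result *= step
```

Product of even numbers 2 to 8
`result` takes the values: 1 → 2 → 8 → 48 → 384

Answer: 384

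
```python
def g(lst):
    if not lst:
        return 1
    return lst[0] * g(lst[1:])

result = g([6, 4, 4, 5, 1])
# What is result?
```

Product over [6, 4, 4, 5, 1] = 6 * 4 * 4 * 5 * 1 = 480

Answer: 480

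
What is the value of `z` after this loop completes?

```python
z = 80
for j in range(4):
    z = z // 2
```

Halve 4 times: 80 // 2^4 = 5
`z` takes the values: 80 → 40 → 20 → 10 → 5

Answer: 5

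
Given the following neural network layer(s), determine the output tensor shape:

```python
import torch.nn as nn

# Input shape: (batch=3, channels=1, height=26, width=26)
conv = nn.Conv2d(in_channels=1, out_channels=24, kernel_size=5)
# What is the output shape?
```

Input: (3, 1, 26, 26) -> Output: (3, 24, 22, 22)

Answer: (3, 24, 22, 22)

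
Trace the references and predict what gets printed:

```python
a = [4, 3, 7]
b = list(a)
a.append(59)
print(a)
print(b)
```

Key concept: list() constructor creates copy.
Step by step:
`a = [4, 3, 7]` → a = [4, 3, 7]
`b = list(a)` → b = [4, 3, 7]
`a.append(59)` → a = [4, 3, 7, 59]
`print(a)` → prints [4, 3, 7, 59]
`print(b)` → prints [4, 3, 7]

Answer:
[4, 3, 7, 59]
[4, 3, 7]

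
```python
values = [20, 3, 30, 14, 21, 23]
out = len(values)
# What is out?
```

Trace:
`values = [20, 3, 30, 14, 21, 23]` → values = [20, 3, 30, 14, 21, 23]
`out = len(values)` → out = 6
So out = 6

Answer: 6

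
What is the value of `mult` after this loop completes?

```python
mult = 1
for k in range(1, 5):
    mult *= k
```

4! = 24
`mult` takes the values: 1 → 2 → 6 → 24

Answer: 24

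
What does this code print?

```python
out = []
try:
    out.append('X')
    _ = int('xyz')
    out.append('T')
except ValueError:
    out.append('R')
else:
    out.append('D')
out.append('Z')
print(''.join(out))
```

Execution trace: 'X' (try body) → 'R' (except ValueError) → 'Z' (after the try/except). Output: XRZ

Answer: XRZ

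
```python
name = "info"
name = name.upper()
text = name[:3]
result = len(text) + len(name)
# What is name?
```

Trace:
`name = "info"` → name = 'info'
`name = name.upper()` → name = 'INFO'
`text = name[:3]` → text = 'INF'
`result = len(text) + len(name)` → result = 7
So name = 'INFO'

Answer: 'INFO'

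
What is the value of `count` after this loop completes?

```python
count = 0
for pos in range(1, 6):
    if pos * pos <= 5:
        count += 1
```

Count numbers where pos² ≤ 5
`count` takes the values: 0 → 1 → 2

Answer: 2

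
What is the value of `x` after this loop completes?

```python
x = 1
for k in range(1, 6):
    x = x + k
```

Start at 1, add 1 through 5
`x` takes the values: 1 → 2 → 4 → 7 → 11 → 16

Answer: 16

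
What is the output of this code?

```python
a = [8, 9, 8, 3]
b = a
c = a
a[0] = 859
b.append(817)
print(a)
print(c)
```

Key concept: multiple aliases.
Step by step:
`a = [8, 9, 8, 3]` → a = [8, 9, 8, 3]
`b = a` → b = [8, 9, 8, 3] (same object as a)
`c = a` → c = [8, 9, 8, 3] (same object as a, b)
`a[0] = 859` → a = [859, 9, 8, 3] (same object as b, c); b = [859, 9, 8, 3] (same object as a, c); c = [859, 9, 8, 3] (same object as a, b)
`b.append(817)` → a = [859, 9, 8, 3, 817] (same object as b, c); b = [859, 9, 8, 3, 817] (same object as a, c); c = [859, 9, 8, 3, 817] (same object as a, b)
`print(a)` → prints [859, 9, 8, 3, 817]
`print(c)` → prints [859, 9, 8, 3, 817]

Answer:
[859, 9, 8, 3, 817]
[859, 9, 8, 3, 817]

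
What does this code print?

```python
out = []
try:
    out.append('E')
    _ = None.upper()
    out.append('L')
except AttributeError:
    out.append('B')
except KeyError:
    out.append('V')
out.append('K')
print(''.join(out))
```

Execution trace: 'E' (try body) → 'B' (except AttributeError) → 'K' (after the try/except). Output: EBK

Answer: EBK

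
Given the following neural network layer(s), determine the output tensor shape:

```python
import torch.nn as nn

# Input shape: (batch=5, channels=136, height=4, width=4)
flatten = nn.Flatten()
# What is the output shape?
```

Input: (5, 136, 4, 4) -> Output: (5, 2176)

Answer: (5, 2176)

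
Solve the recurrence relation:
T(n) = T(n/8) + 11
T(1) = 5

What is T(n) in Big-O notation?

Each step divides n by 8 and adds 11. After log_8(n) steps we reach T(1)=5. So T(n) = 11·log_8(n) + 5 = O(log n).

Answer: O(log n)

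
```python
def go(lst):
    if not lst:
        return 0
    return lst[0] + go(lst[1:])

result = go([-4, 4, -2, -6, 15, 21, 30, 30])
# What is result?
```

(-4) + 4 + (-2) + (-6) + 15 + 21 + 30 + 30 + 0 = 88

Answer: 88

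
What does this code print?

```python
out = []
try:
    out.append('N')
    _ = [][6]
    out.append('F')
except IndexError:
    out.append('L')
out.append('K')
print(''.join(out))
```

Execution trace: 'N' (try body) → 'L' (except IndexError) → 'K' (after the try/except). Output: NLK

Answer: NLK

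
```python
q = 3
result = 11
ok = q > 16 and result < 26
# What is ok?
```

Trace:
`q = 3` → q = 3
`result = 11` → result = 11
`ok = q > 16 and result < 26` → ok = False
So ok = False

Answer: False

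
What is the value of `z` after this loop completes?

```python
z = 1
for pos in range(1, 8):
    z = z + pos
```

Start at 1, add 1 through 7
`z` takes the values: 1 → 2 → 4 → 7 → 11 → 16 → 22 → 29

Answer: 29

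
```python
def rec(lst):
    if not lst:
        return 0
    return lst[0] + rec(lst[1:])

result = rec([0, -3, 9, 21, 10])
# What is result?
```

0 + (-3) + 9 + 21 + 10 + 0 = 37

Answer: 37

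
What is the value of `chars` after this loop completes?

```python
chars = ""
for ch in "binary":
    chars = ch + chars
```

Reverse 'binary'
`chars` takes the values: "" → "b" → "ib" → "nib" → "anib" → "ranib" → "yranib"

Answer: "yranib"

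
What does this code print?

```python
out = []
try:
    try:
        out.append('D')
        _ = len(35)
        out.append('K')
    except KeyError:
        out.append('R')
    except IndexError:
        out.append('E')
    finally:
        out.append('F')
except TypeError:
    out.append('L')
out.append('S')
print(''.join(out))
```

Execution trace: 'D' (try body) → 'F' (finally) → 'L' (outer except TypeError) → 'S' (after the try/except). Output: DFLS

Answer: DFLS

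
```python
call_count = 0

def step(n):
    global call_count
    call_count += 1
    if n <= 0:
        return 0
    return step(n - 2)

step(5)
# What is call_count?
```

Linear recursion stepping by 2: 4 calls from n=5 down to ≤0.

Answer: 4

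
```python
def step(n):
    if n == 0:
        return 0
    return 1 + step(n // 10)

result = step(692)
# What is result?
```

Count of digits of 692: 3

Answer: 3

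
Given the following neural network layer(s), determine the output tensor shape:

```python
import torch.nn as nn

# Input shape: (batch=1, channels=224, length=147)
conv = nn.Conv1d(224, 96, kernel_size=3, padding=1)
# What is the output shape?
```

Input: (1, 224, 147) -> Output: (1, 96, 147)

Answer: (1, 96, 147)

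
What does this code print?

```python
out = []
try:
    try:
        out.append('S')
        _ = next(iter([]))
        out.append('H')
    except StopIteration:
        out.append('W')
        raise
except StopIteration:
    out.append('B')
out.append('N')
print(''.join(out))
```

Execution trace: 'S' (inner try body) → 'W' (inner except StopIteration) → 'B' (outer except StopIteration) → 'N' (after the try/except). Output: SWBN

Answer: SWBN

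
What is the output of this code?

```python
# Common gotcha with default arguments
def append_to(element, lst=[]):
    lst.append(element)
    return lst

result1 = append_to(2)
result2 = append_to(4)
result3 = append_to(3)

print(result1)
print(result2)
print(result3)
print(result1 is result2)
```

Key concept: mutable default argument gotcha.
Step by step:
`result1 = append_to(2)` → result1 = [2]
`result2 = append_to(4)` → result1 = [2, 4] (same object as result2); result2 = [2, 4] (same object as result1)
`result3 = append_to(3)` → result1 = [2, 4, 3] (same object as result2, result3); result2 = [2, 4, 3] (same object as result1, result3); result3 = [2, 4, 3] (same object as result1, result2)
`print(result1)` → prints [2, 4, 3]
`print(result2)` → prints [2, 4, 3]
`print(result3)` → prints [2, 4, 3]
`print(result1 is result2)` → prints True

Answer:
[2, 4, 3]
[2, 4, 3]
[2, 4, 3]
True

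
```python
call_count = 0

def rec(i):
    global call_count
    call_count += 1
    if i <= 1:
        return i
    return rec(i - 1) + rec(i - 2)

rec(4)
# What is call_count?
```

Calls(i) = 1 + Calls(i-1) + Calls(i-2); Calls(0)=Calls(1)=1. For i=4 this gives 9.

Answer: 9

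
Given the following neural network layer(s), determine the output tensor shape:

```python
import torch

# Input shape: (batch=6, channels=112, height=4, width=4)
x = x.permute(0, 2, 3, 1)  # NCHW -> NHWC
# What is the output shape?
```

Input: (6, 112, 4, 4) -> Output: (6, 4, 4, 112)

Answer: (6, 4, 4, 112)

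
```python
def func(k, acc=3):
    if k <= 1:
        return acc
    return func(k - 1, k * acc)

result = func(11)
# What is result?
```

Accumulator trace (n, acc): (11, 3) -> (10, 33) -> (9, 330) -> (8, 2970) -> (7, 23760) -> (6, 166320) -> (5, 997920) -> (4, 4989600) -> (3, 19958400) -> (2, 59875200) -> (1, 119750400) -> return 119750400

Answer: 119750400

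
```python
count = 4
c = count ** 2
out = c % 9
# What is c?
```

Trace:
`count = 4` → count = 4
`c = count ** 2` → c = 16
`out = c % 9` → out = 7
So c = 16

Answer: 16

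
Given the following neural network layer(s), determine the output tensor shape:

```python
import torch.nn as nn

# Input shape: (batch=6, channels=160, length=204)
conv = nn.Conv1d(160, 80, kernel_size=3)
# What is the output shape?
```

Input: (6, 160, 204) -> Output: (6, 80, 202)

Answer: (6, 80, 202)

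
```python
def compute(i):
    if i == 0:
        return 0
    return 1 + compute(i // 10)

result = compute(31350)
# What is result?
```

Count of digits of 31350: 5

Answer: 5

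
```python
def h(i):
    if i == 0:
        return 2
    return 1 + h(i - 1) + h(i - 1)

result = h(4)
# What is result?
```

h(i) = 1 + 2·h(i-1), h(0)=2. Closed form: (2+1)·2^4 - 1 = 47.

Answer: 47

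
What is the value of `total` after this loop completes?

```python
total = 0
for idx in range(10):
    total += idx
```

Sum of 0 to 9 = 45
`total` takes the values: 0 → 1 → 3 → 6 → 10 → 15 → 21 → 28 → 36 → 45

Answer: 45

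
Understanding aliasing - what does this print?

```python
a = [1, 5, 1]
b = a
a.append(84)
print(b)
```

Key concept: basic list aliasing.
Step by step:
`a = [1, 5, 1]` → a = [1, 5, 1]
`b = a` → b = [1, 5, 1] (same object as a)
`a.append(84)` → a = [1, 5, 1, 84] (same object as b); b = [1, 5, 1, 84] (same object as a)
`print(b)` → prints [1, 5, 1, 84]

Answer: [1, 5, 1, 84]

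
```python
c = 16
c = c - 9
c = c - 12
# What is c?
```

Trace:
`c = 16` → c = 16
`c = c - 9` → c = 7
`c = c - 12` → c = -5
So c = -5

Answer: -5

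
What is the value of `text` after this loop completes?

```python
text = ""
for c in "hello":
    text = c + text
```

Reverse 'hello'
`text` takes the values: "" → "h" → "eh" → "leh" → "lleh" → "olleh"

Answer: "olleh"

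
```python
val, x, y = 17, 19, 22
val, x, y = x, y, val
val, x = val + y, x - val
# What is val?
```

Trace:
`val, x, y = 17, 19, 22` → val = 17; x = 19; y = 22
`val, x, y = x, y, val` → val = 19; x = 22; y = 17
`val, x = val + y, x - val` → val = 36; x = 3
So val = 36

Answer: 36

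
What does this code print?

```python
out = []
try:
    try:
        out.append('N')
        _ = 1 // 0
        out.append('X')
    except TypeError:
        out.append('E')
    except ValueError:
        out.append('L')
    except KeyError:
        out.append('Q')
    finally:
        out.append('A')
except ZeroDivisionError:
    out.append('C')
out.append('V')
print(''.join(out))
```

Execution trace: 'N' (try body) → 'A' (finally) → 'C' (outer except ZeroDivisionError) → 'V' (after the try/except). Output: NACV

Answer: NACV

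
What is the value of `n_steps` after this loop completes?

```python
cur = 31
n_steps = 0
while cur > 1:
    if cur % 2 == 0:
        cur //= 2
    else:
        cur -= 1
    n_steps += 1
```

Steps to reduce 31 to 1
`n_steps` takes the values: 0 → 1 → 2 → 3 → 4 → 5 → 6 → 7 → 8

Answer: 8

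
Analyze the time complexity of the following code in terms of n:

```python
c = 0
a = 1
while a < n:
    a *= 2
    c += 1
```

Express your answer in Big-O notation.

Each loop level contributes: log n. Multiplying the contributions gives O(log n).

Answer: O(log n)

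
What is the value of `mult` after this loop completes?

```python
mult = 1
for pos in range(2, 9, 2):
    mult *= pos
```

Product of even numbers 2 to 8
`mult` takes the values: 1 → 2 → 8 → 48 → 384

Answer: 384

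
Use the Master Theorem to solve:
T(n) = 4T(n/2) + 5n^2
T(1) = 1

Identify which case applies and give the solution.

a=4, b=2, f(n)=5n^2. log_2(4) = 2. Since c=2 = 2, Case 2 applies: T(n) = Θ(n^log_b(a) · log n) = O(n^2 log n).

Answer: O(n^2 log n) - Case 2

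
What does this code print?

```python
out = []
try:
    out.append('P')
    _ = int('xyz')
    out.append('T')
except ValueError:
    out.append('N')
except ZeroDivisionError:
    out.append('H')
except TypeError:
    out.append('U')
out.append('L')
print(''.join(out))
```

Execution trace: 'P' (try body) → 'N' (except ValueError) → 'L' (after the try/except). Output: PNL

Answer: PNL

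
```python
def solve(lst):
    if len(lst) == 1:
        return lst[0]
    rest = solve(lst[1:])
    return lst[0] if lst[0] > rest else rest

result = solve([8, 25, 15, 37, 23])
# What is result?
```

Recursive max over [8, 25, 15, 37, 23] = 37

Answer: 37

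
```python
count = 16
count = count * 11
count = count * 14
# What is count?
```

Trace:
`count = 16` → count = 16
`count = count * 11` → count = 176
`count = count * 14` → count = 2464
So count = 2464

Answer: 2464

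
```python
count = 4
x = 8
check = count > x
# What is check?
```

Trace:
`count = 4` → count = 4
`x = 8` → x = 8
`check = count > x` → check = False
So check = False

Answer: False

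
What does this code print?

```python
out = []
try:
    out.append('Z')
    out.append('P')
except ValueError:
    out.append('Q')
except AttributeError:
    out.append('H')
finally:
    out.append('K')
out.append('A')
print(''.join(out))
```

Execution trace: 'Z' (try body) → 'P' (try body, no exception) → 'K' (finally) → 'A' (after the try/except). Output: ZPKA

Answer: ZPKA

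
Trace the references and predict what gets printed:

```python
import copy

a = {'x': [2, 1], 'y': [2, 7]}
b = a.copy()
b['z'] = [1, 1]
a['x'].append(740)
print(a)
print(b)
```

Key concept: shallow copy of dict with mutable values.
Step by step:
`a = {'x': [2, 1], 'y': [2, 7]}` → a = {'x': [2, 1], 'y': [2, 7]}
`b = a.copy()` → b = {'x': [2, 1], 'y': [2, 7]}
`b['z'] = [1, 1]` → b = {'x': [2, 1], 'y': [2, 7], 'z': [1, 1]}
`a['x'].append(740)` → a = {'x': [2, 1, 740], 'y': [2, 7]}; b = {'x': [2, 1, 740], 'y': [2, 7], 'z': [1, 1]}
`print(a)` → prints {'x': [2, 1, 740], 'y': [2, 7]}
`print(b)` → prints {'x': [2, 1, 740], 'y': [2, 7], 'z': [1, 1]}

Answer:
{'x': [2, 1, 740], 'y': [2, 7]}
{'x': [2, 1, 740], 'y': [2, 7], 'z': [1, 1]}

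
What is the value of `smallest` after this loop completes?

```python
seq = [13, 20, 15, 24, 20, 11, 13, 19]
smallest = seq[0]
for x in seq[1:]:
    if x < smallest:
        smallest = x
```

Minimum of [13, 20, 15, 24, 20, 11, 13, 19]
`smallest` takes the values: 13 → 11

Answer: 11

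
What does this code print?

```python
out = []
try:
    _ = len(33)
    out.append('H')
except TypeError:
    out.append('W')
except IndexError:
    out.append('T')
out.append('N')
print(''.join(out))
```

Execution trace: 'W' (except TypeError) → 'N' (after the try/except). Output: WN

Answer: WN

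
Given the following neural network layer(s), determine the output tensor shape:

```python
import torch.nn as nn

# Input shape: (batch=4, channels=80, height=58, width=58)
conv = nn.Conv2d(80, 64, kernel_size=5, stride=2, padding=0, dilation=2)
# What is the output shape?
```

Input: (4, 80, 58, 58) -> Output: (4, 64, 25, 25)

Answer: (4, 64, 25, 25)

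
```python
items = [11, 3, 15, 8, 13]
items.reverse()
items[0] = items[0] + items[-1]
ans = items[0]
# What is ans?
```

Trace:
`items = [11, 3, 15, 8, 13]` → items = [11, 3, 15, 8, 13]
`items.reverse()` → items = [13, 8, 15, 3, 11]
`items[0] = items[0] + items[-1]` → items = [24, 8, 15, 3, 11]
`ans = items[0]` → ans = 24
So ans = 24

Answer: 24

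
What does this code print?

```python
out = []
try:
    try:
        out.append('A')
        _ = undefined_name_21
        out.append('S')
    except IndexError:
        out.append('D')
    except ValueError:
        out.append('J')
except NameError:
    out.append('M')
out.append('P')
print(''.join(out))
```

Execution trace: 'A' (try body) → 'M' (outer except NameError) → 'P' (after the try/except). Output: AMP

Answer: AMP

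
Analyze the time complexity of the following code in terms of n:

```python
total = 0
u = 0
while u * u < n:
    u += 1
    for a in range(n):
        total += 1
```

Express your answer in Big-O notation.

Each loop level contributes: √n × n. Multiplying the contributions gives O(n√n).

Answer: O(n√n)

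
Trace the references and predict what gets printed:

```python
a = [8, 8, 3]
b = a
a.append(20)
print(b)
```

Key concept: basic list aliasing.
Step by step:
`a = [8, 8, 3]` → a = [8, 8, 3]
`b = a` → b = [8, 8, 3] (same object as a)
`a.append(20)` → a = [8, 8, 3, 20] (same object as b); b = [8, 8, 3, 20] (same object as a)
`print(b)` → prints [8, 8, 3, 20]

Answer: [8, 8, 3, 20]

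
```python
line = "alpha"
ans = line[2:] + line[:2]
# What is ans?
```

Trace:
`line = "alpha"` → line = 'alpha'
`ans = line[2:] + line[:2]` → ans = 'phaal'
So ans = 'phaal'

Answer: 'phaal'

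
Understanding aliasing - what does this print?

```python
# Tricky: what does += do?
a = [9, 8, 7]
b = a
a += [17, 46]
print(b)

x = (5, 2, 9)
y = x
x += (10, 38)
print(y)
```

Key concept: += behavior differs for mutable vs immutable.
Step by step:
`a = [9, 8, 7]` → a = [9, 8, 7]
`b = a` → b = [9, 8, 7] (same object as a)
`a += [17, 46]` → a = [9, 8, 7, 17, 46] (same object as b); b = [9, 8, 7, 17, 46] (same object as a)
`print(b)` → prints [9, 8, 7, 17, 46]
`x = (5, 2, 9)` → x = (5, 2, 9)
`y = x` → y = (5, 2, 9)
`x += (10, 38)` → x = (5, 2, 9, 10, 38)
`print(y)` → prints (5, 2, 9)

Answer:
[9, 8, 7, 17, 46]
(5, 2, 9)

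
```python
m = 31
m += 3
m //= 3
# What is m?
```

Trace:
`m = 31` → m = 31
`m += 3` → m = 34
`m //= 3` → m = 11
So m = 11

Answer: 11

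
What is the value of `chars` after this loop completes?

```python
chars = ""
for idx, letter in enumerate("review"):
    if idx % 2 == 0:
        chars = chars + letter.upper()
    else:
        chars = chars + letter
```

Uppercase even positions in 'review'
`chars` takes the values: "" → "R" → "Re" → "ReV" → "ReVi" → "ReViE" → "ReViEw"

Answer: "ReViEw"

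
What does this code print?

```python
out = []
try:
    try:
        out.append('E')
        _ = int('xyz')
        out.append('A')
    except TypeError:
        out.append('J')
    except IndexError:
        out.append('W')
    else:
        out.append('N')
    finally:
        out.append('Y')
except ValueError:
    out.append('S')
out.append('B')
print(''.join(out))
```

Execution trace: 'E' (try body) → 'Y' (finally) → 'S' (outer except ValueError) → 'B' (after the try/except). Output: EYSB

Answer: EYSB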